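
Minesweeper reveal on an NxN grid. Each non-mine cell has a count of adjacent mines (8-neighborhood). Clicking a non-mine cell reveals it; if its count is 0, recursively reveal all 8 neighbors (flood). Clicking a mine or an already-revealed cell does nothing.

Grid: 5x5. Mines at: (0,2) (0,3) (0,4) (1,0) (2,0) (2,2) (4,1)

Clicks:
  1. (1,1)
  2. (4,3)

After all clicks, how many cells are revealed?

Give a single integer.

Click 1 (1,1) count=4: revealed 1 new [(1,1)] -> total=1
Click 2 (4,3) count=0: revealed 10 new [(1,3) (1,4) (2,3) (2,4) (3,2) (3,3) (3,4) (4,2) (4,3) (4,4)] -> total=11

Answer: 11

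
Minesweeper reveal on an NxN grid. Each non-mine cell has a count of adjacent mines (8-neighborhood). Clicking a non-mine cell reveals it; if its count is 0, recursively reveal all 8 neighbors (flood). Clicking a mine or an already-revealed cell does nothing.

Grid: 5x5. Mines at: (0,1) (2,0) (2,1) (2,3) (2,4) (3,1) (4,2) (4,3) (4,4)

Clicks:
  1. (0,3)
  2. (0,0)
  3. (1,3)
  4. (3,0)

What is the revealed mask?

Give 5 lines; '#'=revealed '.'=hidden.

Click 1 (0,3) count=0: revealed 6 new [(0,2) (0,3) (0,4) (1,2) (1,3) (1,4)] -> total=6
Click 2 (0,0) count=1: revealed 1 new [(0,0)] -> total=7
Click 3 (1,3) count=2: revealed 0 new [(none)] -> total=7
Click 4 (3,0) count=3: revealed 1 new [(3,0)] -> total=8

Answer: #.###
..###
.....
#....
.....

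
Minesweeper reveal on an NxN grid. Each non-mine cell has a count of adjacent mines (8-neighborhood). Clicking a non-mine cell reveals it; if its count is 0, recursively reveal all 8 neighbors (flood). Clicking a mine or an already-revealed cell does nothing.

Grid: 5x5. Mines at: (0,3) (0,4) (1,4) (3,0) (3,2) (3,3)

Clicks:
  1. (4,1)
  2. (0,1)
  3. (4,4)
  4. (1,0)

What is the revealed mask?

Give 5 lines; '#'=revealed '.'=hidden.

Answer: ###..
###..
###..
.....
.#..#

Derivation:
Click 1 (4,1) count=2: revealed 1 new [(4,1)] -> total=1
Click 2 (0,1) count=0: revealed 9 new [(0,0) (0,1) (0,2) (1,0) (1,1) (1,2) (2,0) (2,1) (2,2)] -> total=10
Click 3 (4,4) count=1: revealed 1 new [(4,4)] -> total=11
Click 4 (1,0) count=0: revealed 0 new [(none)] -> total=11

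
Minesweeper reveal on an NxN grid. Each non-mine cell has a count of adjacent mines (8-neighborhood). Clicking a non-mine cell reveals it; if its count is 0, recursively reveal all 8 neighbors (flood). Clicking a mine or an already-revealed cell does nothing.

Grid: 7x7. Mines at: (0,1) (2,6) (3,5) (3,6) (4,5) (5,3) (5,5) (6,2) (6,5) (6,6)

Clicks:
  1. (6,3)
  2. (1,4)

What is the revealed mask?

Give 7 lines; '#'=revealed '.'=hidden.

Answer: ..#####
#######
######.
#####..
#####..
###....
##.#...

Derivation:
Click 1 (6,3) count=2: revealed 1 new [(6,3)] -> total=1
Click 2 (1,4) count=0: revealed 33 new [(0,2) (0,3) (0,4) (0,5) (0,6) (1,0) (1,1) (1,2) (1,3) (1,4) (1,5) (1,6) (2,0) (2,1) (2,2) (2,3) (2,4) (2,5) (3,0) (3,1) (3,2) (3,3) (3,4) (4,0) (4,1) (4,2) (4,3) (4,4) (5,0) (5,1) (5,2) (6,0) (6,1)] -> total=34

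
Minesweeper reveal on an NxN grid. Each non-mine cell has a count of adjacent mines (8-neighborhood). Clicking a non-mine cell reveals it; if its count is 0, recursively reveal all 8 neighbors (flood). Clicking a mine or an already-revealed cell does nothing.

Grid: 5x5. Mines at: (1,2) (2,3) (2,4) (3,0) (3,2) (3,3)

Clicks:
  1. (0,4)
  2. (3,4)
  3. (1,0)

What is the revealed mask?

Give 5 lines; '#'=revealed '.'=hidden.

Click 1 (0,4) count=0: revealed 4 new [(0,3) (0,4) (1,3) (1,4)] -> total=4
Click 2 (3,4) count=3: revealed 1 new [(3,4)] -> total=5
Click 3 (1,0) count=0: revealed 6 new [(0,0) (0,1) (1,0) (1,1) (2,0) (2,1)] -> total=11

Answer: ##.##
##.##
##...
....#
.....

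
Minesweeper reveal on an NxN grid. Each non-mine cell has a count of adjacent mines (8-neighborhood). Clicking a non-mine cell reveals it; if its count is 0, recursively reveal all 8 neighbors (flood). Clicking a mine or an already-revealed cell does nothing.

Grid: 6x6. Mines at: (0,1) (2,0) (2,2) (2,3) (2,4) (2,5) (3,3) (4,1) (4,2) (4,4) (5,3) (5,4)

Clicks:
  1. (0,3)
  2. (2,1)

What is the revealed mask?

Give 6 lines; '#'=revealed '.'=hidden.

Click 1 (0,3) count=0: revealed 8 new [(0,2) (0,3) (0,4) (0,5) (1,2) (1,3) (1,4) (1,5)] -> total=8
Click 2 (2,1) count=2: revealed 1 new [(2,1)] -> total=9

Answer: ..####
..####
.#....
......
......
......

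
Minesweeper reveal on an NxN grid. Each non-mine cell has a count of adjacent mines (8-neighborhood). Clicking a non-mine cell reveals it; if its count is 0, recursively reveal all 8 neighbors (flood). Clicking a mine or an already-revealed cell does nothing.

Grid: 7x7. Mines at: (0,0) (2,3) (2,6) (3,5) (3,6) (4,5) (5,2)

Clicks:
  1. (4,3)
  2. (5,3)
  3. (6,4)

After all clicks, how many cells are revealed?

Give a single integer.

Answer: 9

Derivation:
Click 1 (4,3) count=1: revealed 1 new [(4,3)] -> total=1
Click 2 (5,3) count=1: revealed 1 new [(5,3)] -> total=2
Click 3 (6,4) count=0: revealed 7 new [(5,4) (5,5) (5,6) (6,3) (6,4) (6,5) (6,6)] -> total=9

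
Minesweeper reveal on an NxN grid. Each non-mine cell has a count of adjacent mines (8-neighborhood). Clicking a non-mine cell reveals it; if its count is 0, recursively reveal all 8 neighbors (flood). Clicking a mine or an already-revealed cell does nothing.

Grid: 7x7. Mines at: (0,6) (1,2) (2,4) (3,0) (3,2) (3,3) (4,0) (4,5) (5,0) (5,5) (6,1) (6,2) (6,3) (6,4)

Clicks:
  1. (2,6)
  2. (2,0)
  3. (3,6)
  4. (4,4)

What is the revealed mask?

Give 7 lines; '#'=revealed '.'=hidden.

Answer: .......
.....##
#....##
.....##
....#..
.......
.......

Derivation:
Click 1 (2,6) count=0: revealed 6 new [(1,5) (1,6) (2,5) (2,6) (3,5) (3,6)] -> total=6
Click 2 (2,0) count=1: revealed 1 new [(2,0)] -> total=7
Click 3 (3,6) count=1: revealed 0 new [(none)] -> total=7
Click 4 (4,4) count=3: revealed 1 new [(4,4)] -> total=8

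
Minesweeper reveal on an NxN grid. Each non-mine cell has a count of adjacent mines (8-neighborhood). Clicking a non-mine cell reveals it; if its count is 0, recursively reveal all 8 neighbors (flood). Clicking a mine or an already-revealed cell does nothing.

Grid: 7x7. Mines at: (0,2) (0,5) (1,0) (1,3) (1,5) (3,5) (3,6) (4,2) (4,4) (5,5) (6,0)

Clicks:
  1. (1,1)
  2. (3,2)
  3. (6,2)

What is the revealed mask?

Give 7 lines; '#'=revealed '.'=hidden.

Click 1 (1,1) count=2: revealed 1 new [(1,1)] -> total=1
Click 2 (3,2) count=1: revealed 1 new [(3,2)] -> total=2
Click 3 (6,2) count=0: revealed 8 new [(5,1) (5,2) (5,3) (5,4) (6,1) (6,2) (6,3) (6,4)] -> total=10

Answer: .......
.#.....
.......
..#....
.......
.####..
.####..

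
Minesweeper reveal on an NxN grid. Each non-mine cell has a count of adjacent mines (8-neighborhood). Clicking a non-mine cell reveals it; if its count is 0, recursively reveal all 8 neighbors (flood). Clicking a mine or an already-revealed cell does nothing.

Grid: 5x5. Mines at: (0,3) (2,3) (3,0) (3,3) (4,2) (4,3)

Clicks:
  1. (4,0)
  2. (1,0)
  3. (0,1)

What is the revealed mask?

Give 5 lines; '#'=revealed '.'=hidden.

Answer: ###..
###..
###..
.....
#....

Derivation:
Click 1 (4,0) count=1: revealed 1 new [(4,0)] -> total=1
Click 2 (1,0) count=0: revealed 9 new [(0,0) (0,1) (0,2) (1,0) (1,1) (1,2) (2,0) (2,1) (2,2)] -> total=10
Click 3 (0,1) count=0: revealed 0 new [(none)] -> total=10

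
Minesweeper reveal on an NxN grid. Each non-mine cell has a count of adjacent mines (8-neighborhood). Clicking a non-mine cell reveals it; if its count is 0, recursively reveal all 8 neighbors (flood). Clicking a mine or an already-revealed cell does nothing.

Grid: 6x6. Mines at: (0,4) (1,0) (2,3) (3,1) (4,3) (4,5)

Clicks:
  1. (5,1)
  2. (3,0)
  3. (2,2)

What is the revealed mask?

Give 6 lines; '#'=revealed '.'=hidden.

Answer: ......
......
..#...
#.....
###...
###...

Derivation:
Click 1 (5,1) count=0: revealed 6 new [(4,0) (4,1) (4,2) (5,0) (5,1) (5,2)] -> total=6
Click 2 (3,0) count=1: revealed 1 new [(3,0)] -> total=7
Click 3 (2,2) count=2: revealed 1 new [(2,2)] -> total=8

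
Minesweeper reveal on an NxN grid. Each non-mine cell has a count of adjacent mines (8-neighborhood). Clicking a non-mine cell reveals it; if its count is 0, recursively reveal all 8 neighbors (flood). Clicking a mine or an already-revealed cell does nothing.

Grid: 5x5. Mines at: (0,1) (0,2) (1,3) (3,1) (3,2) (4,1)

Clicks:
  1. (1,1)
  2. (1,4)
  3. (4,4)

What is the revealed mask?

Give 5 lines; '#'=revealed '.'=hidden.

Click 1 (1,1) count=2: revealed 1 new [(1,1)] -> total=1
Click 2 (1,4) count=1: revealed 1 new [(1,4)] -> total=2
Click 3 (4,4) count=0: revealed 6 new [(2,3) (2,4) (3,3) (3,4) (4,3) (4,4)] -> total=8

Answer: .....
.#..#
...##
...##
...##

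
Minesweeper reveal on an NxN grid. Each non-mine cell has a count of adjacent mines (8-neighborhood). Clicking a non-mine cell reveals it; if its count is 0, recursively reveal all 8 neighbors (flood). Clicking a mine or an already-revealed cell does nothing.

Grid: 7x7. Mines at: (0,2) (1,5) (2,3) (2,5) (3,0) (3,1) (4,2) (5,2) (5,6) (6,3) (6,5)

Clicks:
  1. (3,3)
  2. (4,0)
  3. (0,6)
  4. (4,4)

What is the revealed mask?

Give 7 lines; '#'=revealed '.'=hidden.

Click 1 (3,3) count=2: revealed 1 new [(3,3)] -> total=1
Click 2 (4,0) count=2: revealed 1 new [(4,0)] -> total=2
Click 3 (0,6) count=1: revealed 1 new [(0,6)] -> total=3
Click 4 (4,4) count=0: revealed 8 new [(3,4) (3,5) (4,3) (4,4) (4,5) (5,3) (5,4) (5,5)] -> total=11

Answer: ......#
.......
.......
...###.
#..###.
...###.
.......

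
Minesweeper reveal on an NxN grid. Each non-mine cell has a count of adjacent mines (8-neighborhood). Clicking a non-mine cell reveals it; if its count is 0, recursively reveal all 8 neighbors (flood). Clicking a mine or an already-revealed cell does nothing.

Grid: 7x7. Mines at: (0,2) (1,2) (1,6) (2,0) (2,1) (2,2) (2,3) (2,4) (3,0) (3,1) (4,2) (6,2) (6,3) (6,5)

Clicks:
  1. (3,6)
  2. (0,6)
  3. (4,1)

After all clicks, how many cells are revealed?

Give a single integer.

Click 1 (3,6) count=0: revealed 14 new [(2,5) (2,6) (3,3) (3,4) (3,5) (3,6) (4,3) (4,4) (4,5) (4,6) (5,3) (5,4) (5,5) (5,6)] -> total=14
Click 2 (0,6) count=1: revealed 1 new [(0,6)] -> total=15
Click 3 (4,1) count=3: revealed 1 new [(4,1)] -> total=16

Answer: 16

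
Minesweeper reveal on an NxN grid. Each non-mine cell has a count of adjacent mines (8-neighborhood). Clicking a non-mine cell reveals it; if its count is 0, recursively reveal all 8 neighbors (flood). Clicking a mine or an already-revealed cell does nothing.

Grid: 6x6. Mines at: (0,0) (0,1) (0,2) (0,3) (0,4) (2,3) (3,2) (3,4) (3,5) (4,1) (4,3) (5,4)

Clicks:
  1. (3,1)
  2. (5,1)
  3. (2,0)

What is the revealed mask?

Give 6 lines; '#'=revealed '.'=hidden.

Click 1 (3,1) count=2: revealed 1 new [(3,1)] -> total=1
Click 2 (5,1) count=1: revealed 1 new [(5,1)] -> total=2
Click 3 (2,0) count=0: revealed 5 new [(1,0) (1,1) (2,0) (2,1) (3,0)] -> total=7

Answer: ......
##....
##....
##....
......
.#....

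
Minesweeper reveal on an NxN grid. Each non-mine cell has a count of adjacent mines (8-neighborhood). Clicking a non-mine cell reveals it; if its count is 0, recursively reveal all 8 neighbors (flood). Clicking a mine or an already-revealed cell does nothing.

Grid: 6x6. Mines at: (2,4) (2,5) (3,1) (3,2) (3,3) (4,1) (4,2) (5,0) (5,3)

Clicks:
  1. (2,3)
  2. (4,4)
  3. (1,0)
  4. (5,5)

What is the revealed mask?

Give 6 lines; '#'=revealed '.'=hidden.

Click 1 (2,3) count=3: revealed 1 new [(2,3)] -> total=1
Click 2 (4,4) count=2: revealed 1 new [(4,4)] -> total=2
Click 3 (1,0) count=0: revealed 15 new [(0,0) (0,1) (0,2) (0,3) (0,4) (0,5) (1,0) (1,1) (1,2) (1,3) (1,4) (1,5) (2,0) (2,1) (2,2)] -> total=17
Click 4 (5,5) count=0: revealed 5 new [(3,4) (3,5) (4,5) (5,4) (5,5)] -> total=22

Answer: ######
######
####..
....##
....##
....##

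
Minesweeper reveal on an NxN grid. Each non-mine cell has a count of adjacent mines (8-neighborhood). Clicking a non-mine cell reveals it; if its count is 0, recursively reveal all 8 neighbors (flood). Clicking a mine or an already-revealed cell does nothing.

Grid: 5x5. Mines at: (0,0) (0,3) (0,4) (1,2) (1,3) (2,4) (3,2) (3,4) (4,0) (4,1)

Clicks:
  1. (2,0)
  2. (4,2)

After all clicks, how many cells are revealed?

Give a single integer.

Click 1 (2,0) count=0: revealed 6 new [(1,0) (1,1) (2,0) (2,1) (3,0) (3,1)] -> total=6
Click 2 (4,2) count=2: revealed 1 new [(4,2)] -> total=7

Answer: 7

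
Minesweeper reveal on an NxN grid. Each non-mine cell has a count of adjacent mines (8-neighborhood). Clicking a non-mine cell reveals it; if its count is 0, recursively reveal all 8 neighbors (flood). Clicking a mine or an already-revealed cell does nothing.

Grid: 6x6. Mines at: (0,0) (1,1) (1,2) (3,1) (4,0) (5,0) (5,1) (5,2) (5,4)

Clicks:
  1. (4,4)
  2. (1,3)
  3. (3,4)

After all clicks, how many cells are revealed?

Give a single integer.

Answer: 18

Derivation:
Click 1 (4,4) count=1: revealed 1 new [(4,4)] -> total=1
Click 2 (1,3) count=1: revealed 1 new [(1,3)] -> total=2
Click 3 (3,4) count=0: revealed 16 new [(0,3) (0,4) (0,5) (1,4) (1,5) (2,2) (2,3) (2,4) (2,5) (3,2) (3,3) (3,4) (3,5) (4,2) (4,3) (4,5)] -> total=18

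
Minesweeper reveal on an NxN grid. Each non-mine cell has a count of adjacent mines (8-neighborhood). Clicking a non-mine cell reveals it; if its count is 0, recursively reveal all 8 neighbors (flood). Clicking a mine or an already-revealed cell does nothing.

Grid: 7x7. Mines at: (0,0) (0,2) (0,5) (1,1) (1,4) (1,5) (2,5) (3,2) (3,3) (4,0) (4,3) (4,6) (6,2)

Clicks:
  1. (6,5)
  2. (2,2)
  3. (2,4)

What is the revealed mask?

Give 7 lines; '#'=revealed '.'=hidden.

Answer: .......
.......
..#.#..
.......
.......
...####
...####

Derivation:
Click 1 (6,5) count=0: revealed 8 new [(5,3) (5,4) (5,5) (5,6) (6,3) (6,4) (6,5) (6,6)] -> total=8
Click 2 (2,2) count=3: revealed 1 new [(2,2)] -> total=9
Click 3 (2,4) count=4: revealed 1 new [(2,4)] -> total=10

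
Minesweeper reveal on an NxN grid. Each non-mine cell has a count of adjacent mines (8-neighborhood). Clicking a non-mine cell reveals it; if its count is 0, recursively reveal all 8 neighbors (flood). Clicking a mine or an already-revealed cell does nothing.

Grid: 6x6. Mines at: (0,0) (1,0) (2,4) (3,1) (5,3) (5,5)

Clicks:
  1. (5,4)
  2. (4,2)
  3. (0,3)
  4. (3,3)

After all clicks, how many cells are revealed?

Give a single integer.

Answer: 16

Derivation:
Click 1 (5,4) count=2: revealed 1 new [(5,4)] -> total=1
Click 2 (4,2) count=2: revealed 1 new [(4,2)] -> total=2
Click 3 (0,3) count=0: revealed 13 new [(0,1) (0,2) (0,3) (0,4) (0,5) (1,1) (1,2) (1,3) (1,4) (1,5) (2,1) (2,2) (2,3)] -> total=15
Click 4 (3,3) count=1: revealed 1 new [(3,3)] -> total=16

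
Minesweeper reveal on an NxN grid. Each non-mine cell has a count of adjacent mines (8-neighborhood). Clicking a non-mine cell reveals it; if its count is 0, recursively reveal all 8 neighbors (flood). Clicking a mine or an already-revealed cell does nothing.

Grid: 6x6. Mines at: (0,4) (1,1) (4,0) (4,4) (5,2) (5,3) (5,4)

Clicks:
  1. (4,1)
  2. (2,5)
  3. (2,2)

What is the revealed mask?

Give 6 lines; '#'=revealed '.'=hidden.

Answer: ......
..####
.#####
.#####
.###..
......

Derivation:
Click 1 (4,1) count=2: revealed 1 new [(4,1)] -> total=1
Click 2 (2,5) count=0: revealed 16 new [(1,2) (1,3) (1,4) (1,5) (2,1) (2,2) (2,3) (2,4) (2,5) (3,1) (3,2) (3,3) (3,4) (3,5) (4,2) (4,3)] -> total=17
Click 3 (2,2) count=1: revealed 0 new [(none)] -> total=17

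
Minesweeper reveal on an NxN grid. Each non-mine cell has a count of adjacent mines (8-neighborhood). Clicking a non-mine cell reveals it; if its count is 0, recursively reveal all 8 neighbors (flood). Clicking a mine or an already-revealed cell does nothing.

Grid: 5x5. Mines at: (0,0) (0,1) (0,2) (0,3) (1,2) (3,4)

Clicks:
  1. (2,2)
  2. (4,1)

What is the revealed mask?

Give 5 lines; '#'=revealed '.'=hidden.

Answer: .....
##...
####.
####.
####.

Derivation:
Click 1 (2,2) count=1: revealed 1 new [(2,2)] -> total=1
Click 2 (4,1) count=0: revealed 13 new [(1,0) (1,1) (2,0) (2,1) (2,3) (3,0) (3,1) (3,2) (3,3) (4,0) (4,1) (4,2) (4,3)] -> total=14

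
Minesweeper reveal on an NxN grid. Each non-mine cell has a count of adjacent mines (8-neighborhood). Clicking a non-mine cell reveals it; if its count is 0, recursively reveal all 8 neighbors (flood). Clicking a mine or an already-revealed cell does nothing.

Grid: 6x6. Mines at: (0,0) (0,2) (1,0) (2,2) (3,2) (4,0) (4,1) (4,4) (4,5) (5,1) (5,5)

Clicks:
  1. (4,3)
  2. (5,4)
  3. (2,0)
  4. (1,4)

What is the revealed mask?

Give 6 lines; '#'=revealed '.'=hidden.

Click 1 (4,3) count=2: revealed 1 new [(4,3)] -> total=1
Click 2 (5,4) count=3: revealed 1 new [(5,4)] -> total=2
Click 3 (2,0) count=1: revealed 1 new [(2,0)] -> total=3
Click 4 (1,4) count=0: revealed 12 new [(0,3) (0,4) (0,5) (1,3) (1,4) (1,5) (2,3) (2,4) (2,5) (3,3) (3,4) (3,5)] -> total=15

Answer: ...###
...###
#..###
...###
...#..
....#.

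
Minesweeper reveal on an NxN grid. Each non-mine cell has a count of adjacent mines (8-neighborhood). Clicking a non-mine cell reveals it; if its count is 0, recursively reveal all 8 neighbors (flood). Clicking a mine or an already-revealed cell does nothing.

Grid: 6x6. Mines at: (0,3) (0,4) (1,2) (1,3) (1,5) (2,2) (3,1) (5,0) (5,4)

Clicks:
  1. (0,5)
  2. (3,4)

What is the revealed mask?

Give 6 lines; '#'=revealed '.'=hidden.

Answer: .....#
......
...###
...###
...###
......

Derivation:
Click 1 (0,5) count=2: revealed 1 new [(0,5)] -> total=1
Click 2 (3,4) count=0: revealed 9 new [(2,3) (2,4) (2,5) (3,3) (3,4) (3,5) (4,3) (4,4) (4,5)] -> total=10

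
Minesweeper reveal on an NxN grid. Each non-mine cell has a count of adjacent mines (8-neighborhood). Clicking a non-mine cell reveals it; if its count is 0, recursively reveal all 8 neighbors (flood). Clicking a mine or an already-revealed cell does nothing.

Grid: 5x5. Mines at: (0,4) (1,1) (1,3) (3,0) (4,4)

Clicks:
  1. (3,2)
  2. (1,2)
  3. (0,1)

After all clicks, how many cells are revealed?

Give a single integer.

Click 1 (3,2) count=0: revealed 9 new [(2,1) (2,2) (2,3) (3,1) (3,2) (3,3) (4,1) (4,2) (4,3)] -> total=9
Click 2 (1,2) count=2: revealed 1 new [(1,2)] -> total=10
Click 3 (0,1) count=1: revealed 1 new [(0,1)] -> total=11

Answer: 11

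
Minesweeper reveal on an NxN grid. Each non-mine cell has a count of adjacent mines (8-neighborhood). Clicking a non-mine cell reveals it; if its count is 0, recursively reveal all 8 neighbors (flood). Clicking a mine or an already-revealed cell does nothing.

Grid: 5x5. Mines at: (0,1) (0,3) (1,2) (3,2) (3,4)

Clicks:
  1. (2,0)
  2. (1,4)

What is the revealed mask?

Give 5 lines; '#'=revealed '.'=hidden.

Answer: .....
##..#
##...
##...
##...

Derivation:
Click 1 (2,0) count=0: revealed 8 new [(1,0) (1,1) (2,0) (2,1) (3,0) (3,1) (4,0) (4,1)] -> total=8
Click 2 (1,4) count=1: revealed 1 new [(1,4)] -> total=9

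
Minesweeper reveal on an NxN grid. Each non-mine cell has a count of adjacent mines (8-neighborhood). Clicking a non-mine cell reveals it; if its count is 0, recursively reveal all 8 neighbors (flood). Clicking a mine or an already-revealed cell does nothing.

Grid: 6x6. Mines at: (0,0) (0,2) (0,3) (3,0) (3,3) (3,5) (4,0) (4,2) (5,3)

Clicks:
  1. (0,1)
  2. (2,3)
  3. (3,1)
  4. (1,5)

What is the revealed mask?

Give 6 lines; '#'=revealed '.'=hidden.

Click 1 (0,1) count=2: revealed 1 new [(0,1)] -> total=1
Click 2 (2,3) count=1: revealed 1 new [(2,3)] -> total=2
Click 3 (3,1) count=3: revealed 1 new [(3,1)] -> total=3
Click 4 (1,5) count=0: revealed 6 new [(0,4) (0,5) (1,4) (1,5) (2,4) (2,5)] -> total=9

Answer: .#..##
....##
...###
.#....
......
......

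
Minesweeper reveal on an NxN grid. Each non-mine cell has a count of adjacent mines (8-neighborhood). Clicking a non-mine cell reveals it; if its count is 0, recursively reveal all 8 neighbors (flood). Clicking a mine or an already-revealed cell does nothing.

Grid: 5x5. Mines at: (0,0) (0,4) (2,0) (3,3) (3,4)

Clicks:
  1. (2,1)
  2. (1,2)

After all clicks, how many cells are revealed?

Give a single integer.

Answer: 9

Derivation:
Click 1 (2,1) count=1: revealed 1 new [(2,1)] -> total=1
Click 2 (1,2) count=0: revealed 8 new [(0,1) (0,2) (0,3) (1,1) (1,2) (1,3) (2,2) (2,3)] -> total=9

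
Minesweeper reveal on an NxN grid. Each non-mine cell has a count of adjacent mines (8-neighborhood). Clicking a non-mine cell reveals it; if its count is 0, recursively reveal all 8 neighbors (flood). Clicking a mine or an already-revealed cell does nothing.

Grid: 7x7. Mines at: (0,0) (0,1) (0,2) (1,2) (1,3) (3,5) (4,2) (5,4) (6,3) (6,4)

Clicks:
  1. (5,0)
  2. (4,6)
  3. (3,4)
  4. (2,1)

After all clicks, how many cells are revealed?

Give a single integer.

Answer: 16

Derivation:
Click 1 (5,0) count=0: revealed 14 new [(1,0) (1,1) (2,0) (2,1) (3,0) (3,1) (4,0) (4,1) (5,0) (5,1) (5,2) (6,0) (6,1) (6,2)] -> total=14
Click 2 (4,6) count=1: revealed 1 new [(4,6)] -> total=15
Click 3 (3,4) count=1: revealed 1 new [(3,4)] -> total=16
Click 4 (2,1) count=1: revealed 0 new [(none)] -> total=16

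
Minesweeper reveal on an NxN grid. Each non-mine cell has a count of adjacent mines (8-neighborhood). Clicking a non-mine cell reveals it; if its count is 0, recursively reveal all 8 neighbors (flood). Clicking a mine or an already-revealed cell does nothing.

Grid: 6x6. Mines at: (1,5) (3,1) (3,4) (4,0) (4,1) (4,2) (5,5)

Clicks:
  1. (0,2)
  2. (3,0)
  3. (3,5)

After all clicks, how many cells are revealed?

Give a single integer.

Click 1 (0,2) count=0: revealed 15 new [(0,0) (0,1) (0,2) (0,3) (0,4) (1,0) (1,1) (1,2) (1,3) (1,4) (2,0) (2,1) (2,2) (2,3) (2,4)] -> total=15
Click 2 (3,0) count=3: revealed 1 new [(3,0)] -> total=16
Click 3 (3,5) count=1: revealed 1 new [(3,5)] -> total=17

Answer: 17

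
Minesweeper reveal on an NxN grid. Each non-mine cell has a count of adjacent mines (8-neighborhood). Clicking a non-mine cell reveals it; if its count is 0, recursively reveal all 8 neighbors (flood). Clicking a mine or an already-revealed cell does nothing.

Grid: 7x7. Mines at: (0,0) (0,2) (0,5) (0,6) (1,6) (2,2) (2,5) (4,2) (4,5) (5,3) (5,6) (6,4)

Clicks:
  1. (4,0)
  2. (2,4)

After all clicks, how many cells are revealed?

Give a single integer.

Answer: 15

Derivation:
Click 1 (4,0) count=0: revealed 14 new [(1,0) (1,1) (2,0) (2,1) (3,0) (3,1) (4,0) (4,1) (5,0) (5,1) (5,2) (6,0) (6,1) (6,2)] -> total=14
Click 2 (2,4) count=1: revealed 1 new [(2,4)] -> total=15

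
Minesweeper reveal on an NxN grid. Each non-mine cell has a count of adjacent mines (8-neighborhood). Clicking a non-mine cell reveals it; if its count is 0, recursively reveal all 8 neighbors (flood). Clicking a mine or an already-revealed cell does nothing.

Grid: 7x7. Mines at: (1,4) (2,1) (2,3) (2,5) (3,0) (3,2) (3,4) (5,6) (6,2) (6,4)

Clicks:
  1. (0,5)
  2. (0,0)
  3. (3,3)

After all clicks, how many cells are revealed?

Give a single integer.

Answer: 10

Derivation:
Click 1 (0,5) count=1: revealed 1 new [(0,5)] -> total=1
Click 2 (0,0) count=0: revealed 8 new [(0,0) (0,1) (0,2) (0,3) (1,0) (1,1) (1,2) (1,3)] -> total=9
Click 3 (3,3) count=3: revealed 1 new [(3,3)] -> total=10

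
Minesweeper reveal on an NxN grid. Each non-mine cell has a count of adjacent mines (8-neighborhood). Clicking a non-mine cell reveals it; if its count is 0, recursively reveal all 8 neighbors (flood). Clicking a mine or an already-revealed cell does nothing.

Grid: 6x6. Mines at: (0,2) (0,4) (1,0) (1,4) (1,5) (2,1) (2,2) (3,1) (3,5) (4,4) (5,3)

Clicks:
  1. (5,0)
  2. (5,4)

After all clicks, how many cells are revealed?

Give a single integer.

Answer: 7

Derivation:
Click 1 (5,0) count=0: revealed 6 new [(4,0) (4,1) (4,2) (5,0) (5,1) (5,2)] -> total=6
Click 2 (5,4) count=2: revealed 1 new [(5,4)] -> total=7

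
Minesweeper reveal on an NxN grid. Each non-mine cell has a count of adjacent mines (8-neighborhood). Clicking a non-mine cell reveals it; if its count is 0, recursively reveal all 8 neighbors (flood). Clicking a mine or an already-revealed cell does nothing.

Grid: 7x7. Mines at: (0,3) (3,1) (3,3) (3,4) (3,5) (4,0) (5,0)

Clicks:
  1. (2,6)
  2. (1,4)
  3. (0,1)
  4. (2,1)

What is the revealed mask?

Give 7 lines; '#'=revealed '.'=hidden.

Click 1 (2,6) count=1: revealed 1 new [(2,6)] -> total=1
Click 2 (1,4) count=1: revealed 1 new [(1,4)] -> total=2
Click 3 (0,1) count=0: revealed 9 new [(0,0) (0,1) (0,2) (1,0) (1,1) (1,2) (2,0) (2,1) (2,2)] -> total=11
Click 4 (2,1) count=1: revealed 0 new [(none)] -> total=11

Answer: ###....
###.#..
###...#
.......
.......
.......
.......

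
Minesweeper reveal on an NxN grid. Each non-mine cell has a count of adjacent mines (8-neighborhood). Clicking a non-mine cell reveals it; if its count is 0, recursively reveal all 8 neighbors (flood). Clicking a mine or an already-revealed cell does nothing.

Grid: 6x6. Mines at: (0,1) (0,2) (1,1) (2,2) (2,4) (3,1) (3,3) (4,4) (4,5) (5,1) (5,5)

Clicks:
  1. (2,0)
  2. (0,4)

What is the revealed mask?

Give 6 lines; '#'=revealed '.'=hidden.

Answer: ...###
...###
#.....
......
......
......

Derivation:
Click 1 (2,0) count=2: revealed 1 new [(2,0)] -> total=1
Click 2 (0,4) count=0: revealed 6 new [(0,3) (0,4) (0,5) (1,3) (1,4) (1,5)] -> total=7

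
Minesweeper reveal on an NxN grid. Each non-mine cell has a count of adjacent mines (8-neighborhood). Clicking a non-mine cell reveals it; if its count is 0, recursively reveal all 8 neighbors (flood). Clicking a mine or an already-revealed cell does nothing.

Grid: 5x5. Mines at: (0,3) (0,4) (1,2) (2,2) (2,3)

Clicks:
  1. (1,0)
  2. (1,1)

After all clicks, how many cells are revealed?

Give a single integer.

Answer: 16

Derivation:
Click 1 (1,0) count=0: revealed 16 new [(0,0) (0,1) (1,0) (1,1) (2,0) (2,1) (3,0) (3,1) (3,2) (3,3) (3,4) (4,0) (4,1) (4,2) (4,3) (4,4)] -> total=16
Click 2 (1,1) count=2: revealed 0 new [(none)] -> total=16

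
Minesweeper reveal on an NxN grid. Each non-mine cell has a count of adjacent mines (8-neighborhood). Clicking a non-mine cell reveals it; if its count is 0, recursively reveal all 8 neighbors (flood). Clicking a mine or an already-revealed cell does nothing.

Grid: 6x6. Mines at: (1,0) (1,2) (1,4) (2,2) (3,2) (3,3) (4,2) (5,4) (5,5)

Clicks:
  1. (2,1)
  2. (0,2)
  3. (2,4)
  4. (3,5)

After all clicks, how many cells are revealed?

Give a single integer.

Click 1 (2,1) count=4: revealed 1 new [(2,1)] -> total=1
Click 2 (0,2) count=1: revealed 1 new [(0,2)] -> total=2
Click 3 (2,4) count=2: revealed 1 new [(2,4)] -> total=3
Click 4 (3,5) count=0: revealed 5 new [(2,5) (3,4) (3,5) (4,4) (4,5)] -> total=8

Answer: 8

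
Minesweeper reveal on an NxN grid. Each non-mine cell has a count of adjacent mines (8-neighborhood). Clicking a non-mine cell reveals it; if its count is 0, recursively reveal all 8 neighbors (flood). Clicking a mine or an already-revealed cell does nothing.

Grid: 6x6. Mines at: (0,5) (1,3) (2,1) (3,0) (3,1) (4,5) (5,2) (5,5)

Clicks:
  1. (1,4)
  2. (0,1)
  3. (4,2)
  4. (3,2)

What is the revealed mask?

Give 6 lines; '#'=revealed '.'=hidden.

Answer: ###...
###.#.
......
..#...
..#...
......

Derivation:
Click 1 (1,4) count=2: revealed 1 new [(1,4)] -> total=1
Click 2 (0,1) count=0: revealed 6 new [(0,0) (0,1) (0,2) (1,0) (1,1) (1,2)] -> total=7
Click 3 (4,2) count=2: revealed 1 new [(4,2)] -> total=8
Click 4 (3,2) count=2: revealed 1 new [(3,2)] -> total=9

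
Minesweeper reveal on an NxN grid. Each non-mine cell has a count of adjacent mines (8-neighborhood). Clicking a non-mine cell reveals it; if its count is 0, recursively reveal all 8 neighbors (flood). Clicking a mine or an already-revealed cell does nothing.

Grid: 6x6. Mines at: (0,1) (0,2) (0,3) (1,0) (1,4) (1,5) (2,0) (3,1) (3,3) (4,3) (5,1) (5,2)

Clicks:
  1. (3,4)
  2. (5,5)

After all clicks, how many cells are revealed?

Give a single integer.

Answer: 8

Derivation:
Click 1 (3,4) count=2: revealed 1 new [(3,4)] -> total=1
Click 2 (5,5) count=0: revealed 7 new [(2,4) (2,5) (3,5) (4,4) (4,5) (5,4) (5,5)] -> total=8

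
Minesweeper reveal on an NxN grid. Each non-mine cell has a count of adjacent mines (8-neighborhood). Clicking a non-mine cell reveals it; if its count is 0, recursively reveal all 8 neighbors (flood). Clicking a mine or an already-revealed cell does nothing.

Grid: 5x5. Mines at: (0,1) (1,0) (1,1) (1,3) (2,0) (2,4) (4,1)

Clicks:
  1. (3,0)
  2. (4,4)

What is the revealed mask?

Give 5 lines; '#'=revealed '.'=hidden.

Click 1 (3,0) count=2: revealed 1 new [(3,0)] -> total=1
Click 2 (4,4) count=0: revealed 6 new [(3,2) (3,3) (3,4) (4,2) (4,3) (4,4)] -> total=7

Answer: .....
.....
.....
#.###
..###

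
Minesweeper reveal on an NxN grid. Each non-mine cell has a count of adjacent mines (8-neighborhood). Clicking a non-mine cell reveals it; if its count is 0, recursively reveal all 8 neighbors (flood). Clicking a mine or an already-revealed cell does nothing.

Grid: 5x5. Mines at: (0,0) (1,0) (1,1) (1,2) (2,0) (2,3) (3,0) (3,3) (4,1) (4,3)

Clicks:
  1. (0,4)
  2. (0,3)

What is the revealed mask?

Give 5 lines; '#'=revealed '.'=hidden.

Answer: ...##
...##
.....
.....
.....

Derivation:
Click 1 (0,4) count=0: revealed 4 new [(0,3) (0,4) (1,3) (1,4)] -> total=4
Click 2 (0,3) count=1: revealed 0 new [(none)] -> total=4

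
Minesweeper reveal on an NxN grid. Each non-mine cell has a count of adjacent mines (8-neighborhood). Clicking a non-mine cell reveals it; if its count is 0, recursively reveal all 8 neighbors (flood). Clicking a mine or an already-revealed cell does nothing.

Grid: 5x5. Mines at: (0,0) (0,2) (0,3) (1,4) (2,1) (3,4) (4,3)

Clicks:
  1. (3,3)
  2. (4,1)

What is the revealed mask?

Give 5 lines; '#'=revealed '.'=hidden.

Click 1 (3,3) count=2: revealed 1 new [(3,3)] -> total=1
Click 2 (4,1) count=0: revealed 6 new [(3,0) (3,1) (3,2) (4,0) (4,1) (4,2)] -> total=7

Answer: .....
.....
.....
####.
###..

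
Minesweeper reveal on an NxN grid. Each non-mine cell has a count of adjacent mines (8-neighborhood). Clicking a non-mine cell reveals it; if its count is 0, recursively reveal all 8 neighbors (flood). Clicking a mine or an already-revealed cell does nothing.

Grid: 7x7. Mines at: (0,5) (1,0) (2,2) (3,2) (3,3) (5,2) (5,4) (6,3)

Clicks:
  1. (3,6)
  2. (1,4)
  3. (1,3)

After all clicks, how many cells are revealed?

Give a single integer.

Click 1 (3,6) count=0: revealed 16 new [(1,4) (1,5) (1,6) (2,4) (2,5) (2,6) (3,4) (3,5) (3,6) (4,4) (4,5) (4,6) (5,5) (5,6) (6,5) (6,6)] -> total=16
Click 2 (1,4) count=1: revealed 0 new [(none)] -> total=16
Click 3 (1,3) count=1: revealed 1 new [(1,3)] -> total=17

Answer: 17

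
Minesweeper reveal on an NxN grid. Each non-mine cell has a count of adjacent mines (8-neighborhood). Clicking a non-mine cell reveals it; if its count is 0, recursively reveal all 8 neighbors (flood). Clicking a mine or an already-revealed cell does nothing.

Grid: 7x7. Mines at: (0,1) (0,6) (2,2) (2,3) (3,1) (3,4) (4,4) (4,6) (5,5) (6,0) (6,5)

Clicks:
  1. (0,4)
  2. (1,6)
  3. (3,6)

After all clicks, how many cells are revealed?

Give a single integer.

Click 1 (0,4) count=0: revealed 8 new [(0,2) (0,3) (0,4) (0,5) (1,2) (1,3) (1,4) (1,5)] -> total=8
Click 2 (1,6) count=1: revealed 1 new [(1,6)] -> total=9
Click 3 (3,6) count=1: revealed 1 new [(3,6)] -> total=10

Answer: 10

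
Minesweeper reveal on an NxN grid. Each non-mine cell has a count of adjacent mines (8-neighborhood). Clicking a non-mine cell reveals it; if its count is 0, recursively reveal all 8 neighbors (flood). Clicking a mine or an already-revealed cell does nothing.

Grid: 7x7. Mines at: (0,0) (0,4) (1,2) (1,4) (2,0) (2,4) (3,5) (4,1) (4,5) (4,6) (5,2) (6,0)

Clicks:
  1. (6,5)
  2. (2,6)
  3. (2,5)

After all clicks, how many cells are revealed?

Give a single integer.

Click 1 (6,5) count=0: revealed 8 new [(5,3) (5,4) (5,5) (5,6) (6,3) (6,4) (6,5) (6,6)] -> total=8
Click 2 (2,6) count=1: revealed 1 new [(2,6)] -> total=9
Click 3 (2,5) count=3: revealed 1 new [(2,5)] -> total=10

Answer: 10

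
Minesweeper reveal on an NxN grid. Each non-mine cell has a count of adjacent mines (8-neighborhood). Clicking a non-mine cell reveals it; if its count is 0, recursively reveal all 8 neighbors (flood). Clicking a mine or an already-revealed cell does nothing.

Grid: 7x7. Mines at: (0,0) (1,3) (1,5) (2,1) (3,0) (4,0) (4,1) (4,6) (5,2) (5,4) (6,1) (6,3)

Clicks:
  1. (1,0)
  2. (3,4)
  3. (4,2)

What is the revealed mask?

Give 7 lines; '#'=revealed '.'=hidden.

Answer: .......
#......
..####.
..####.
..####.
.......
.......

Derivation:
Click 1 (1,0) count=2: revealed 1 new [(1,0)] -> total=1
Click 2 (3,4) count=0: revealed 12 new [(2,2) (2,3) (2,4) (2,5) (3,2) (3,3) (3,4) (3,5) (4,2) (4,3) (4,4) (4,5)] -> total=13
Click 3 (4,2) count=2: revealed 0 new [(none)] -> total=13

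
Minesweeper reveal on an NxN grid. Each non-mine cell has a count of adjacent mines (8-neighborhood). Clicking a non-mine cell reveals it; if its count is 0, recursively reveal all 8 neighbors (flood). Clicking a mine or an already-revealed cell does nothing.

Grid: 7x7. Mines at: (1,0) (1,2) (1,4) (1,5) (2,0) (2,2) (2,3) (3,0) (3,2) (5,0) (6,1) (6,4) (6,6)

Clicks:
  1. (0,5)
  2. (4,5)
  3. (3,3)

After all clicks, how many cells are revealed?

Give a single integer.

Answer: 16

Derivation:
Click 1 (0,5) count=2: revealed 1 new [(0,5)] -> total=1
Click 2 (4,5) count=0: revealed 15 new [(2,4) (2,5) (2,6) (3,3) (3,4) (3,5) (3,6) (4,3) (4,4) (4,5) (4,6) (5,3) (5,4) (5,5) (5,6)] -> total=16
Click 3 (3,3) count=3: revealed 0 new [(none)] -> total=16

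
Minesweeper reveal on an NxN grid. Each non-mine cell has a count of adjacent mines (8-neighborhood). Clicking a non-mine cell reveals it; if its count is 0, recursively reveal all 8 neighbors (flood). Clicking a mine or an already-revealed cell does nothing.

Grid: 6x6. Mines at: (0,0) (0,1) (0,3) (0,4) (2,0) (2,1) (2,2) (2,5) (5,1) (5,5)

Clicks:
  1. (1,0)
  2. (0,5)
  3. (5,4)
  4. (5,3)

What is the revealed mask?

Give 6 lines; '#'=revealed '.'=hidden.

Answer: .....#
#.....
......
..###.
..###.
..###.

Derivation:
Click 1 (1,0) count=4: revealed 1 new [(1,0)] -> total=1
Click 2 (0,5) count=1: revealed 1 new [(0,5)] -> total=2
Click 3 (5,4) count=1: revealed 1 new [(5,4)] -> total=3
Click 4 (5,3) count=0: revealed 8 new [(3,2) (3,3) (3,4) (4,2) (4,3) (4,4) (5,2) (5,3)] -> total=11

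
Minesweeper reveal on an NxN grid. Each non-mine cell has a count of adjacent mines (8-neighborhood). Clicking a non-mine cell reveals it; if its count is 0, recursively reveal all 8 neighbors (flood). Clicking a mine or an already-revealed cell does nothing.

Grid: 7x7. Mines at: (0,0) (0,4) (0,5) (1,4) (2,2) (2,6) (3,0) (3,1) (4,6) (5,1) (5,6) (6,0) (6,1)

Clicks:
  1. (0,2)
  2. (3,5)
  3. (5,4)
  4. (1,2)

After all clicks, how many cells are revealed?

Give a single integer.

Click 1 (0,2) count=0: revealed 6 new [(0,1) (0,2) (0,3) (1,1) (1,2) (1,3)] -> total=6
Click 2 (3,5) count=2: revealed 1 new [(3,5)] -> total=7
Click 3 (5,4) count=0: revealed 18 new [(2,3) (2,4) (2,5) (3,2) (3,3) (3,4) (4,2) (4,3) (4,4) (4,5) (5,2) (5,3) (5,4) (5,5) (6,2) (6,3) (6,4) (6,5)] -> total=25
Click 4 (1,2) count=1: revealed 0 new [(none)] -> total=25

Answer: 25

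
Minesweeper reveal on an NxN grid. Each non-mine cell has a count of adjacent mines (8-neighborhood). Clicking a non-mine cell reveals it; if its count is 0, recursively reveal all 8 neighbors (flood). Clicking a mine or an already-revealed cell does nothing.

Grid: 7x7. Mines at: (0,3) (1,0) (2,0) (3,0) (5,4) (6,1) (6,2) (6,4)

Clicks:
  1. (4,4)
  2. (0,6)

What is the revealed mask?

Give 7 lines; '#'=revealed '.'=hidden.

Answer: ....###
.######
.######
.######
.######
.###.##
.....##

Derivation:
Click 1 (4,4) count=1: revealed 1 new [(4,4)] -> total=1
Click 2 (0,6) count=0: revealed 33 new [(0,4) (0,5) (0,6) (1,1) (1,2) (1,3) (1,4) (1,5) (1,6) (2,1) (2,2) (2,3) (2,4) (2,5) (2,6) (3,1) (3,2) (3,3) (3,4) (3,5) (3,6) (4,1) (4,2) (4,3) (4,5) (4,6) (5,1) (5,2) (5,3) (5,5) (5,6) (6,5) (6,6)] -> total=34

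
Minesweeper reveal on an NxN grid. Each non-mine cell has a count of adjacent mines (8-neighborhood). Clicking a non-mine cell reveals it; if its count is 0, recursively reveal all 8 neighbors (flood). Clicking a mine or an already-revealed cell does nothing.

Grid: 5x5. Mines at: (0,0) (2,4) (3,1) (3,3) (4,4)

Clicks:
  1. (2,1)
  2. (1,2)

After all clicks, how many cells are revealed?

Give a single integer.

Click 1 (2,1) count=1: revealed 1 new [(2,1)] -> total=1
Click 2 (1,2) count=0: revealed 10 new [(0,1) (0,2) (0,3) (0,4) (1,1) (1,2) (1,3) (1,4) (2,2) (2,3)] -> total=11

Answer: 11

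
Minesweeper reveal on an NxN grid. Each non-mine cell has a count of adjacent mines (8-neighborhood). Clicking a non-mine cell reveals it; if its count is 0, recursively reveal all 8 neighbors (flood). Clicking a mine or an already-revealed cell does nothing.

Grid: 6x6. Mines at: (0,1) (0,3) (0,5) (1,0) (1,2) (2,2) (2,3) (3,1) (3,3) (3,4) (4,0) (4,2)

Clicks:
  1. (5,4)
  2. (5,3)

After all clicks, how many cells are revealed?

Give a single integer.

Answer: 6

Derivation:
Click 1 (5,4) count=0: revealed 6 new [(4,3) (4,4) (4,5) (5,3) (5,4) (5,5)] -> total=6
Click 2 (5,3) count=1: revealed 0 new [(none)] -> total=6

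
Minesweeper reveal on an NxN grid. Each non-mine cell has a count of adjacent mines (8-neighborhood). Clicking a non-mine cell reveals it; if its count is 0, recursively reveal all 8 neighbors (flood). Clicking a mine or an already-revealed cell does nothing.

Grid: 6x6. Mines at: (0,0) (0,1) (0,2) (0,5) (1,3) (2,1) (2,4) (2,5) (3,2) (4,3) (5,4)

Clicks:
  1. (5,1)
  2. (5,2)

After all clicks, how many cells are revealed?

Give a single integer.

Answer: 8

Derivation:
Click 1 (5,1) count=0: revealed 8 new [(3,0) (3,1) (4,0) (4,1) (4,2) (5,0) (5,1) (5,2)] -> total=8
Click 2 (5,2) count=1: revealed 0 new [(none)] -> total=8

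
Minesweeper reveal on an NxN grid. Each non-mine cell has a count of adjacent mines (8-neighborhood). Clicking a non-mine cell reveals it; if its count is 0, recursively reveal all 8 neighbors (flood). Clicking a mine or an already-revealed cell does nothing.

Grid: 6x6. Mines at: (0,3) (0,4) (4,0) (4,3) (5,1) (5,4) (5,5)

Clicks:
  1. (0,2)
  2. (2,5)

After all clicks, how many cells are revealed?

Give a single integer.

Click 1 (0,2) count=1: revealed 1 new [(0,2)] -> total=1
Click 2 (2,5) count=0: revealed 22 new [(0,0) (0,1) (1,0) (1,1) (1,2) (1,3) (1,4) (1,5) (2,0) (2,1) (2,2) (2,3) (2,4) (2,5) (3,0) (3,1) (3,2) (3,3) (3,4) (3,5) (4,4) (4,5)] -> total=23

Answer: 23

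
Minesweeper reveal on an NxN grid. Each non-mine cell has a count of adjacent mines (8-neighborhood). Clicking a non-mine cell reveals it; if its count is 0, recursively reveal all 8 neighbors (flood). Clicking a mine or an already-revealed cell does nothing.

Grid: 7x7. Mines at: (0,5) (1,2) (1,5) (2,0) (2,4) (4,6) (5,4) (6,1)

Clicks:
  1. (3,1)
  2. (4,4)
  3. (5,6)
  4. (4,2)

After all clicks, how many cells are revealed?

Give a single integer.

Click 1 (3,1) count=1: revealed 1 new [(3,1)] -> total=1
Click 2 (4,4) count=1: revealed 1 new [(4,4)] -> total=2
Click 3 (5,6) count=1: revealed 1 new [(5,6)] -> total=3
Click 4 (4,2) count=0: revealed 14 new [(2,1) (2,2) (2,3) (3,0) (3,2) (3,3) (4,0) (4,1) (4,2) (4,3) (5,0) (5,1) (5,2) (5,3)] -> total=17

Answer: 17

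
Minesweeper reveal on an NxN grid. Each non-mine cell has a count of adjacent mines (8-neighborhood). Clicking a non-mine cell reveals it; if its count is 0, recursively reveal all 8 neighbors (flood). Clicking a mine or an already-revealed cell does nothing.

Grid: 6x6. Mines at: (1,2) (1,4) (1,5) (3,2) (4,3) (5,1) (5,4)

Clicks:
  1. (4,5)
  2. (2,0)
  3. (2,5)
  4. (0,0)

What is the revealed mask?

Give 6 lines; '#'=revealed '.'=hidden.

Answer: ##....
##....
##...#
##....
##...#
......

Derivation:
Click 1 (4,5) count=1: revealed 1 new [(4,5)] -> total=1
Click 2 (2,0) count=0: revealed 10 new [(0,0) (0,1) (1,0) (1,1) (2,0) (2,1) (3,0) (3,1) (4,0) (4,1)] -> total=11
Click 3 (2,5) count=2: revealed 1 new [(2,5)] -> total=12
Click 4 (0,0) count=0: revealed 0 new [(none)] -> total=12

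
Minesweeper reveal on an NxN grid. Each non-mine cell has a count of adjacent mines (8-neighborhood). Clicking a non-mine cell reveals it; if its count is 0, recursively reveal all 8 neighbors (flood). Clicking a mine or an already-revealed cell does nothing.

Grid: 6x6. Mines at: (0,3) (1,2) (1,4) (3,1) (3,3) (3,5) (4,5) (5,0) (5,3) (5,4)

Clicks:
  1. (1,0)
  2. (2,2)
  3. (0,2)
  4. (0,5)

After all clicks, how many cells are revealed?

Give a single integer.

Answer: 9

Derivation:
Click 1 (1,0) count=0: revealed 6 new [(0,0) (0,1) (1,0) (1,1) (2,0) (2,1)] -> total=6
Click 2 (2,2) count=3: revealed 1 new [(2,2)] -> total=7
Click 3 (0,2) count=2: revealed 1 new [(0,2)] -> total=8
Click 4 (0,5) count=1: revealed 1 new [(0,5)] -> total=9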